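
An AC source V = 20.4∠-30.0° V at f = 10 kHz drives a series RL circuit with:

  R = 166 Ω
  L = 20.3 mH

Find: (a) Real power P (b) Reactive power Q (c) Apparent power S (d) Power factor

Step 1 — Angular frequency: ω = 2π·f = 2π·1e+04 = 6.283e+04 rad/s.
Step 2 — Component impedances:
  R: Z = R = 166 Ω
  L: Z = jωL = j·6.283e+04·0.0203 = 0 + j1275 Ω
Step 3 — Series combination: Z_total = R + L = 166 + j1275 Ω = 1286∠82.6° Ω.
Step 4 — Source phasor: V = 20.4∠-30.0° V = 17.67 - j10.2 V.
Step 5 — Current: I = V / Z = -0.006091 - j0.01464 A = 0.01586∠-112.6° A.
Step 6 — Complex power: S = V·I* = 0.04176 + j0.3208 VA.
Step 7 — Real power: P = Re(S) = 0.04176 W.
Step 8 — Reactive power: Q = Im(S) = 0.3208 VAR.
Step 9 — Apparent power: |S| = 0.3235 VA.
Step 10 — Power factor: PF = P/|S| = 0.1291 (lagging).

(a) P = 0.04176 W  (b) Q = 0.3208 VAR  (c) S = 0.3235 VA  (d) PF = 0.1291 (lagging)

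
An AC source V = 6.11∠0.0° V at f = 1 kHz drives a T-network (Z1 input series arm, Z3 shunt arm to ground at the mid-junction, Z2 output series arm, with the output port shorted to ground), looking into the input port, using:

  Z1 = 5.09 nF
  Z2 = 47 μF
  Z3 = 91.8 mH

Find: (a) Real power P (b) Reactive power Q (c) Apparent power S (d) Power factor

Step 1 — Angular frequency: ω = 2π·f = 2π·1000 = 6283 rad/s.
Step 2 — Component impedances:
  Z1: Z = 1/(jωC) = -j/(ω·C) = 0 - j3.127e+04 Ω
  Z2: Z = 1/(jωC) = -j/(ω·C) = 0 - j3.386 Ω
  Z3: Z = jωL = j·6283·0.0918 = 0 + j576.8 Ω
Step 3 — With the output port shorted to ground, the output series arm Z2 runs from the junction to ground; the shunt arm Z3 also runs from the junction to ground. They appear in parallel: Z3 || Z2 = 0 - j3.406 Ω.
Step 4 — Series with input arm Z1: Z_in = Z1 + (Z3 || Z2) = 0 - j3.127e+04 Ω = 3.127e+04∠-90.0° Ω.
Step 5 — Source phasor: V = 6.11∠0.0° V = 6.11 V.
Step 6 — Current: I = V / Z = 0 + j0.0001954 A = 0.0001954∠90.0° A.
Step 7 — Complex power: S = V·I* = 0 - j0.001194 VA.
Step 8 — Real power: P = Re(S) = 0 W.
Step 9 — Reactive power: Q = Im(S) = -0.001194 VAR.
Step 10 — Apparent power: |S| = 0.001194 VA.
Step 11 — Power factor: PF = P/|S| = 0 (leading).

(a) P = 0 W  (b) Q = -0.001194 VAR  (c) S = 0.001194 VA  (d) PF = 0 (leading)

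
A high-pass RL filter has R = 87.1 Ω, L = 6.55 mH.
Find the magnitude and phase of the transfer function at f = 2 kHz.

Step 1 — Angular frequency: ω = 2π·2000 = 1.257e+04 rad/s.
Step 2 — Transfer function: H(jω) = jωL/(R + jωL).
Step 3 — Numerator jωL = j·82.31; denominator R + jωL = 87.1 + j82.31.
Step 4 — H = 0.4717 + j0.4992.
Step 5 — Magnitude: |H| = 0.6868 (-3.3 dB); phase: φ = 46.6°.

|H| = 0.6868 (-3.3 dB), φ = 46.6°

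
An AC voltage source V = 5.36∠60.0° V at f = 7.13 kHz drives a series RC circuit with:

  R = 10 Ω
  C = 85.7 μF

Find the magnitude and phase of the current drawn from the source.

Step 1 — Angular frequency: ω = 2π·f = 2π·7130 = 4.48e+04 rad/s.
Step 2 — Component impedances:
  R: Z = R = 10 Ω
  C: Z = 1/(jωC) = -j/(ω·C) = 0 - j0.2605 Ω
Step 3 — Series combination: Z_total = R + C = 10 - j0.2605 Ω = 10∠-1.5° Ω.
Step 4 — Source phasor: V = 5.36∠60.0° V = 2.68 + j4.642 V.
Step 5 — Ohm's law: I = V / Z_total = (2.68 + j4.642) / (10 - j0.2605) = 0.2557 + j0.4709 A.
Step 6 — Convert to polar: |I| = 0.5358 A, ∠I = 61.5°.

I = 0.5358∠61.5° A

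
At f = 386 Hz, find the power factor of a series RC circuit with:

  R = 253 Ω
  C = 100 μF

Step 1 — Angular frequency: ω = 2π·f = 2π·386 = 2425 rad/s.
Step 2 — Component impedances:
  R: Z = R = 253 Ω
  C: Z = 1/(jωC) = -j/(ω·C) = 0 - j4.123 Ω
Step 3 — Series combination: Z_total = R + C = 253 - j4.123 Ω = 253∠-0.9° Ω.
Step 4 — Power factor: PF = cos(φ) = Re(Z)/|Z| = 253/253.03 = 0.9999.
Step 5 — Type: Im(Z) = -4.123 ⇒ leading (phase φ = -0.9°).

PF = 0.9999 (leading, φ = -0.9°)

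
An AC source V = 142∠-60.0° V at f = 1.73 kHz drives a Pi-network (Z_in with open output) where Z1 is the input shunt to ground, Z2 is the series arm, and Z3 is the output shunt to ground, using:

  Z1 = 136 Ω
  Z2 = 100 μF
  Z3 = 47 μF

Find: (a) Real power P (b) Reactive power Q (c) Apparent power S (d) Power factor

Step 1 — Angular frequency: ω = 2π·f = 2π·1730 = 1.087e+04 rad/s.
Step 2 — Component impedances:
  Z1: Z = R = 136 Ω
  Z2: Z = 1/(jωC) = -j/(ω·C) = 0 - j0.92 Ω
  Z3: Z = 1/(jωC) = -j/(ω·C) = 0 - j1.957 Ω
Step 3 — With open output, the series arm Z2 and the output shunt Z3 appear in series to ground: Z2 + Z3 = 0 - j2.877 Ω.
Step 4 — Parallel with input shunt Z1: Z_in = Z1 || (Z2 + Z3) = 0.06085 - j2.876 Ω = 2.877∠-88.8° Ω.
Step 5 — Source phasor: V = 142∠-60.0° V = 71 - j123 V.
Step 6 — Current: I = V / Z = 43.26 + j23.77 A = 49.36∠28.8° A.
Step 7 — Complex power: S = V·I* = 148.3 - j7008 VA.
Step 8 — Real power: P = Re(S) = 148.3 W.
Step 9 — Reactive power: Q = Im(S) = -7008 VAR.
Step 10 — Apparent power: |S| = 7009 VA.
Step 11 — Power factor: PF = P/|S| = 0.02115 (leading).

(a) P = 148.3 W  (b) Q = -7008 VAR  (c) S = 7009 VA  (d) PF = 0.02115 (leading)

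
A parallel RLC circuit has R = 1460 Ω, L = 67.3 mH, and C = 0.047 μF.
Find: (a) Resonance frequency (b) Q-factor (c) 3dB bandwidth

Step 1 — Resonance: ω₀ = 1/√(LC) = 1/√(0.0673·4.7e-08) = 1.778e+04 rad/s.
Step 2 — f₀ = ω₀/(2π) = 2830 Hz.
Step 3 — Parallel Q: Q = R/(ω₀L) = 1460/(1.778e+04·0.0673) = 1.22.
Step 4 — Bandwidth: Δω = ω₀/Q = 1.457e+04 rad/s; BW = Δω/(2π) = 2319 Hz.

(a) f₀ = 2830 Hz  (b) Q = 1.22  (c) BW = 2319 Hz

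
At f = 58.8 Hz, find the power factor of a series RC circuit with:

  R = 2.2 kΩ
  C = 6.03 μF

Step 1 — Angular frequency: ω = 2π·f = 2π·58.8 = 369.5 rad/s.
Step 2 — Component impedances:
  R: Z = R = 2200 Ω
  C: Z = 1/(jωC) = -j/(ω·C) = 0 - j448.9 Ω
Step 3 — Series combination: Z_total = R + C = 2200 - j448.9 Ω = 2245∠-11.5° Ω.
Step 4 — Power factor: PF = cos(φ) = Re(Z)/|Z| = 2200/2245.3 = 0.9798.
Step 5 — Type: Im(Z) = -448.9 ⇒ leading (phase φ = -11.5°).

PF = 0.9798 (leading, φ = -11.5°)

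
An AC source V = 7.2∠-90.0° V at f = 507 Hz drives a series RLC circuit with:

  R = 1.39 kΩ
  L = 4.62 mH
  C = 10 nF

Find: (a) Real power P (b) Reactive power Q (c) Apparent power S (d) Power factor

Step 1 — Angular frequency: ω = 2π·f = 2π·507 = 3186 rad/s.
Step 2 — Component impedances:
  R: Z = R = 1390 Ω
  L: Z = jωL = j·3186·0.00462 = 0 + j14.72 Ω
  C: Z = 1/(jωC) = -j/(ω·C) = 0 - j3.139e+04 Ω
Step 3 — Series combination: Z_total = R + L + C = 1390 - j3.138e+04 Ω = 3.141e+04∠-87.5° Ω.
Step 4 — Source phasor: V = 7.2∠-90.0° V = 0 - j7.2 V.
Step 5 — Current: I = V / Z = 0.000229 - j1.015e-05 A = 0.0002292∠-2.5° A.
Step 6 — Complex power: S = V·I* = 7.305e-05 - j0.001649 VA.
Step 7 — Real power: P = Re(S) = 7.305e-05 W.
Step 8 — Reactive power: Q = Im(S) = -0.001649 VAR.
Step 9 — Apparent power: |S| = 0.001651 VA.
Step 10 — Power factor: PF = P/|S| = 0.04426 (leading).

(a) P = 7.305e-05 W  (b) Q = -0.001649 VAR  (c) S = 0.001651 VA  (d) PF = 0.04426 (leading)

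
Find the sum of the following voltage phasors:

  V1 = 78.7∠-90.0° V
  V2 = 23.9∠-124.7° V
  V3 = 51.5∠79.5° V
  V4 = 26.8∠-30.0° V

Step 1 — Convert each phasor to rectangular form:
  V1 = 78.7·(cos(-90.0°) + j·sin(-90.0°)) = 0 - j78.7 V
  V2 = 23.9·(cos(-124.7°) + j·sin(-124.7°)) = -13.61 - j19.65 V
  V3 = 51.5·(cos(79.5°) + j·sin(79.5°)) = 9.385 + j50.64 V
  V4 = 26.8·(cos(-30.0°) + j·sin(-30.0°)) = 23.21 - j13.4 V
Step 2 — Sum components: V_total = 18.99 - j61.11 V.
Step 3 — Convert to polar: |V_total| = 63.99 V, ∠V_total = -72.7°.

V_total = 63.99∠-72.7° V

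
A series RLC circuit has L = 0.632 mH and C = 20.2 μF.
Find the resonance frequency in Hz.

Step 1 — Resonance condition Im(Z)=0 gives ω₀ = 1/√(LC).
Step 2 — ω₀ = 1/√(0.000632·2.02e-05) = 8850 rad/s.
Step 3 — f₀ = ω₀/(2π) = 1409 Hz.

f₀ = 1409 Hz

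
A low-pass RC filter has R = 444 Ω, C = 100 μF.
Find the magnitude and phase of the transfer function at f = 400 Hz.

Step 1 — Angular frequency: ω = 2π·400 = 2513 rad/s.
Step 2 — Transfer function: H(jω) = 1/(1 + jωRC).
Step 3 — Denominator: 1 + jωRC = 1 + j·2513·444·0.0001 = 1 + j111.6.
Step 4 — H = 8.03e-05 - j0.008961.
Step 5 — Magnitude: |H| = 0.008961 (-41.0 dB); phase: φ = -89.5°.

|H| = 0.008961 (-41.0 dB), φ = -89.5°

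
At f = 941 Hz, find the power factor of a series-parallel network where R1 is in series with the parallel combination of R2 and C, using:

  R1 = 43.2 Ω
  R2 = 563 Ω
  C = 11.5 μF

Step 1 — Angular frequency: ω = 2π·f = 2π·941 = 5912 rad/s.
Step 2 — Component impedances:
  R1: Z = R = 43.2 Ω
  R2: Z = R = 563 Ω
  C: Z = 1/(jωC) = -j/(ω·C) = 0 - j14.71 Ω
Step 3 — Parallel branch: R2 || C = 1/(1/R2 + 1/C) = 0.3839 - j14.7 Ω.
Step 4 — Series with R1: Z_total = R1 + (R2 || C) = 43.58 - j14.7 Ω = 46∠-18.6° Ω.
Step 5 — Power factor: PF = cos(φ) = Re(Z)/|Z| = 43.584/45.995 = 0.9476.
Step 6 — Type: Im(Z) = -14.7 ⇒ leading (phase φ = -18.6°).

PF = 0.9476 (leading, φ = -18.6°)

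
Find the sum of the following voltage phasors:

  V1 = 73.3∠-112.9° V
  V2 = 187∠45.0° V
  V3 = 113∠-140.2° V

Step 1 — Convert each phasor to rectangular form:
  V1 = 73.3·(cos(-112.9°) + j·sin(-112.9°)) = -28.52 - j67.52 V
  V2 = 187·(cos(45.0°) + j·sin(45.0°)) = 132.2 + j132.2 V
  V3 = 113·(cos(-140.2°) + j·sin(-140.2°)) = -86.82 - j72.33 V
Step 2 — Sum components: V_total = 16.89 - j7.626 V.
Step 3 — Convert to polar: |V_total| = 18.53 V, ∠V_total = -24.3°.

V_total = 18.53∠-24.3° V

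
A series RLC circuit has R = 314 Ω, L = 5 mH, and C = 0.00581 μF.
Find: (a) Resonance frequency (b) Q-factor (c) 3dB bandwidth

Step 1 — Resonance condition Im(Z)=0 gives ω₀ = 1/√(LC).
Step 2 — ω₀ = 1/√(0.005·5.81e-09) = 1.855e+05 rad/s.
Step 3 — f₀ = ω₀/(2π) = 2.953e+04 Hz.
Step 4 — Series Q: Q = ω₀L/R = 1.855e+05·0.005/314 = 2.954.
Step 5 — 3dB bandwidth: Δω = ω₀/Q = 6.28e+04 rad/s; BW = Δω/(2π) = 9995 Hz.

(a) f₀ = 2.953e+04 Hz  (b) Q = 2.954  (c) BW = 9995 Hz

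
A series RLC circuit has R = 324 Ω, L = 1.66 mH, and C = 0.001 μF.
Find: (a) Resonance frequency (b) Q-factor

Step 1 — Resonance condition Im(Z)=0 gives ω₀ = 1/√(LC).
Step 2 — ω₀ = 1/√(0.00166·1e-09) = 7.762e+05 rad/s.
Step 3 — f₀ = ω₀/(2π) = 1.235e+05 Hz.
Step 4 — Series Q: Q = ω₀L/R = 7.762e+05·0.00166/324 = 3.977.

(a) f₀ = 1.235e+05 Hz  (b) Q = 3.977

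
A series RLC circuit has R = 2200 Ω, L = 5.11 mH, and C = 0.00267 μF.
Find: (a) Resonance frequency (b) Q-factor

Step 1 — Resonance condition Im(Z)=0 gives ω₀ = 1/√(LC).
Step 2 — ω₀ = 1/√(0.00511·2.67e-09) = 2.707e+05 rad/s.
Step 3 — f₀ = ω₀/(2π) = 4.309e+04 Hz.
Step 4 — Series Q: Q = ω₀L/R = 2.707e+05·0.00511/2200 = 0.6288.

(a) f₀ = 4.309e+04 Hz  (b) Q = 0.6288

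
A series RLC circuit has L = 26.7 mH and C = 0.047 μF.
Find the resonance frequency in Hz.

Step 1 — Resonance condition Im(Z)=0 gives ω₀ = 1/√(LC).
Step 2 — ω₀ = 1/√(0.0267·4.7e-08) = 2.823e+04 rad/s.
Step 3 — f₀ = ω₀/(2π) = 4493 Hz.

f₀ = 4493 Hz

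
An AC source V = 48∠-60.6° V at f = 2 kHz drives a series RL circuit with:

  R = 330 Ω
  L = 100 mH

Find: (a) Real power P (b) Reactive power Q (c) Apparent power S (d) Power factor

Step 1 — Angular frequency: ω = 2π·f = 2π·2000 = 1.257e+04 rad/s.
Step 2 — Component impedances:
  R: Z = R = 330 Ω
  L: Z = jωL = j·1.257e+04·0.1 = 0 + j1257 Ω
Step 3 — Series combination: Z_total = R + L = 330 + j1257 Ω = 1299∠75.3° Ω.
Step 4 — Source phasor: V = 48∠-60.6° V = 23.56 - j41.82 V.
Step 5 — Current: I = V / Z = -0.02652 - j0.02572 A = 0.03694∠-135.9° A.
Step 6 — Complex power: S = V·I* = 0.4504 + j1.715 VA.
Step 7 — Real power: P = Re(S) = 0.4504 W.
Step 8 — Reactive power: Q = Im(S) = 1.715 VAR.
Step 9 — Apparent power: |S| = 1.773 VA.
Step 10 — Power factor: PF = P/|S| = 0.254 (lagging).

(a) P = 0.4504 W  (b) Q = 1.715 VAR  (c) S = 1.773 VA  (d) PF = 0.254 (lagging)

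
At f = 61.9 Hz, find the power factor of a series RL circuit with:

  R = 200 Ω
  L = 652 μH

Step 1 — Angular frequency: ω = 2π·f = 2π·61.9 = 388.9 rad/s.
Step 2 — Component impedances:
  R: Z = R = 200 Ω
  L: Z = jωL = j·388.9·0.000652 = 0 + j0.2536 Ω
Step 3 — Series combination: Z_total = R + L = 200 + j0.2536 Ω = 200∠0.1° Ω.
Step 4 — Power factor: PF = cos(φ) = Re(Z)/|Z| = 200/200 = 1.
Step 5 — Type: Im(Z) = 0.2536 ⇒ lagging (phase φ = 0.1°).

PF = 1 (lagging, φ = 0.1°)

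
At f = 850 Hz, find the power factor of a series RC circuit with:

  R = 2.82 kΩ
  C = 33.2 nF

Step 1 — Angular frequency: ω = 2π·f = 2π·850 = 5341 rad/s.
Step 2 — Component impedances:
  R: Z = R = 2820 Ω
  C: Z = 1/(jωC) = -j/(ω·C) = 0 - j5640 Ω
Step 3 — Series combination: Z_total = R + C = 2820 - j5640 Ω = 6306∠-63.4° Ω.
Step 4 — Power factor: PF = cos(φ) = Re(Z)/|Z| = 2820/6306 = 0.4472.
Step 5 — Type: Im(Z) = -5640 ⇒ leading (phase φ = -63.4°).

PF = 0.4472 (leading, φ = -63.4°)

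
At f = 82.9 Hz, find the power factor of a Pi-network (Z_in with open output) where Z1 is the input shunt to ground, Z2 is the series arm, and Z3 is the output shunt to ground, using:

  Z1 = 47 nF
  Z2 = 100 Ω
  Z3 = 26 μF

Step 1 — Angular frequency: ω = 2π·f = 2π·82.9 = 520.9 rad/s.
Step 2 — Component impedances:
  Z1: Z = 1/(jωC) = -j/(ω·C) = 0 - j4.085e+04 Ω
  Z2: Z = R = 100 Ω
  Z3: Z = 1/(jωC) = -j/(ω·C) = 0 - j73.84 Ω
Step 3 — With open output, the series arm Z2 and the output shunt Z3 appear in series to ground: Z2 + Z3 = 100 - j73.84 Ω.
Step 4 — Parallel with input shunt Z1: Z_in = Z1 || (Z2 + Z3) = 99.64 - j73.95 Ω = 124.1∠-36.6° Ω.
Step 5 — Power factor: PF = cos(φ) = Re(Z)/|Z| = 99.639/124.08 = 0.803.
Step 6 — Type: Im(Z) = -73.95 ⇒ leading (phase φ = -36.6°).

PF = 0.803 (leading, φ = -36.6°)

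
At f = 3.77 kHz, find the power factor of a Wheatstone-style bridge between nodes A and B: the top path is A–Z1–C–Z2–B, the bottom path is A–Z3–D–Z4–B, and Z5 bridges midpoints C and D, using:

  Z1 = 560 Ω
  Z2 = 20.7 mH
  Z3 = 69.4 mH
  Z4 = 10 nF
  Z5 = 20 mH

Step 1 — Angular frequency: ω = 2π·f = 2π·3770 = 2.369e+04 rad/s.
Step 2 — Component impedances:
  Z1: Z = R = 560 Ω
  Z2: Z = jωL = j·2.369e+04·0.0207 = 0 + j490.3 Ω
  Z3: Z = jωL = j·2.369e+04·0.0694 = 0 + j1644 Ω
  Z4: Z = 1/(jωC) = -j/(ω·C) = 0 - j4222 Ω
  Z5: Z = jωL = j·2.369e+04·0.02 = 0 + j473.8 Ω
Step 3 — Bridge requires nodal analysis (the Z5 bridge couples midpoints C and D, so the two paths cannot be reduced to a simple series/parallel combination). Setting node B to ground and injecting 1 A at node A, the 3-node admittance system at A, C, D solves to V_A = Z_AB = 560.4 + j705.3 Ω = 900.8∠51.5° Ω.
Step 4 — Power factor: PF = cos(φ) = Re(Z)/|Z| = 560.4/900.8 = 0.6221.
Step 5 — Type: Im(Z) = 705.3 ⇒ lagging (phase φ = 51.5°).

PF = 0.6221 (lagging, φ = 51.5°)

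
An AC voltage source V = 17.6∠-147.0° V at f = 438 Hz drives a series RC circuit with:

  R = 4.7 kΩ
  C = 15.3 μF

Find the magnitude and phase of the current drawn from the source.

Step 1 — Angular frequency: ω = 2π·f = 2π·438 = 2752 rad/s.
Step 2 — Component impedances:
  R: Z = R = 4700 Ω
  C: Z = 1/(jωC) = -j/(ω·C) = 0 - j23.75 Ω
Step 3 — Series combination: Z_total = R + C = 4700 - j23.75 Ω = 4700∠-0.3° Ω.
Step 4 — Source phasor: V = 17.6∠-147.0° V = -14.76 - j9.586 V.
Step 5 — Ohm's law: I = V / Z_total = (-14.76 - j9.586) / (4700 - j23.75) = -0.00313 - j0.002055 A.
Step 6 — Convert to polar: |I| = 0.003745 A, ∠I = -146.7°.

I = 0.003745∠-146.7° A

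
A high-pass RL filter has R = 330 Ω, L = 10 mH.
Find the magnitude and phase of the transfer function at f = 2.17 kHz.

Step 1 — Angular frequency: ω = 2π·2170 = 1.363e+04 rad/s.
Step 2 — Transfer function: H(jω) = jωL/(R + jωL).
Step 3 — Numerator jωL = j·136.3; denominator R + jωL = 330 + j136.3.
Step 4 — H = 0.1458 + j0.3529.
Step 5 — Magnitude: |H| = 0.3819 (-8.4 dB); phase: φ = 67.6°.

|H| = 0.3819 (-8.4 dB), φ = 67.6°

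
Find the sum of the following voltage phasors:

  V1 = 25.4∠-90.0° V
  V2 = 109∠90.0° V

Step 1 — Convert each phasor to rectangular form:
  V1 = 25.4·(cos(-90.0°) + j·sin(-90.0°)) = 0 - j25.4 V
  V2 = 109·(cos(90.0°) + j·sin(90.0°)) = 0 + j109 V
Step 2 — Sum components: V_total = 0 + j83.6 V.
Step 3 — Convert to polar: |V_total| = 83.6 V, ∠V_total = 90.0°.

V_total = 83.6∠90.0° V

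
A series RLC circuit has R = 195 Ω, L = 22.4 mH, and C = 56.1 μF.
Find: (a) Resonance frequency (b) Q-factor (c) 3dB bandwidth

Step 1 — Resonance: ω₀ = 1/√(LC) = 1/√(0.0224·5.61e-05) = 892.1 rad/s.
Step 2 — f₀ = ω₀/(2π) = 142 Hz.
Step 3 — Series Q: Q = ω₀L/R = 892.1·0.0224/195 = 0.1025.
Step 4 — Bandwidth: Δω = ω₀/Q = 8705 rad/s; BW = Δω/(2π) = 1386 Hz.

(a) f₀ = 142 Hz  (b) Q = 0.1025  (c) BW = 1386 Hz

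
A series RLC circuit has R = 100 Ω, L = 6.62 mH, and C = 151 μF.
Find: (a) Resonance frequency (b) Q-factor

Step 1 — Resonance condition Im(Z)=0 gives ω₀ = 1/√(LC).
Step 2 — ω₀ = 1/√(0.00662·0.000151) = 1000 rad/s.
Step 3 — f₀ = ω₀/(2π) = 159.2 Hz.
Step 4 — Series Q: Q = ω₀L/R = 1000·0.00662/100 = 0.06621.

(a) f₀ = 159.2 Hz  (b) Q = 0.06621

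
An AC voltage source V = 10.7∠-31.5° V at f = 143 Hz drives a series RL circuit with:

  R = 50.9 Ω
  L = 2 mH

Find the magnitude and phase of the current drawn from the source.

Step 1 — Angular frequency: ω = 2π·f = 2π·143 = 898.5 rad/s.
Step 2 — Component impedances:
  R: Z = R = 50.9 Ω
  L: Z = jωL = j·898.5·0.002 = 0 + j1.797 Ω
Step 3 — Series combination: Z_total = R + L = 50.9 + j1.797 Ω = 50.93∠2.0° Ω.
Step 4 — Source phasor: V = 10.7∠-31.5° V = 9.123 - j5.591 V.
Step 5 — Ohm's law: I = V / Z_total = (9.123 - j5.591) / (50.9 + j1.797) = 0.1751 - j0.116 A.
Step 6 — Convert to polar: |I| = 0.2101 A, ∠I = -33.5°.

I = 0.2101∠-33.5° A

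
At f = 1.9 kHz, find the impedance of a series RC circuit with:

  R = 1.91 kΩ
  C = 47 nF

Step 1 — Angular frequency: ω = 2π·f = 2π·1900 = 1.194e+04 rad/s.
Step 2 — Component impedances:
  R: Z = R = 1910 Ω
  C: Z = 1/(jωC) = -j/(ω·C) = 0 - j1782 Ω
Step 3 — Series combination: Z_total = R + C = 1910 - j1782 Ω = 2612∠-43.0° Ω.

Z = 1910 - j1782 Ω = 2612∠-43.0° Ω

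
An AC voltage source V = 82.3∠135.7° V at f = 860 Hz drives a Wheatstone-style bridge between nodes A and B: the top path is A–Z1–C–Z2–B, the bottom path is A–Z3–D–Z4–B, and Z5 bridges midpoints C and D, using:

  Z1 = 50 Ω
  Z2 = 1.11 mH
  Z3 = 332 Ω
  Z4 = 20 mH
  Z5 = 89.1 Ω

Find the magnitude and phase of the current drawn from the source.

Step 1 — Angular frequency: ω = 2π·f = 2π·860 = 5404 rad/s.
Step 2 — Component impedances:
  Z1: Z = R = 50 Ω
  Z2: Z = jωL = j·5404·0.00111 = 0 + j5.998 Ω
  Z3: Z = R = 332 Ω
  Z4: Z = jωL = j·5404·0.02 = 0 + j108.1 Ω
  Z5: Z = R = 89.1 Ω
Step 3 — Bridge requires nodal analysis (the Z5 bridge couples midpoints C and D, so the two paths cannot be reduced to a simple series/parallel combination). Setting node B to ground and injecting 1 A at node A, the 3-node admittance system at A, C, D solves to V_A = Z_AB = 43.77 + j5.883 Ω = 44.17∠7.7° Ω.
Step 4 — Source phasor: V = 82.3∠135.7° V = -58.9 + j57.48 V.
Step 5 — Ohm's law: I = V / Z_total = (-58.9 + j57.48) / (43.77 + j5.883) = -1.148 + j1.468 A.
Step 6 — Convert to polar: |I| = 1.863 A, ∠I = 128.0°.

I = 1.863∠128.0° A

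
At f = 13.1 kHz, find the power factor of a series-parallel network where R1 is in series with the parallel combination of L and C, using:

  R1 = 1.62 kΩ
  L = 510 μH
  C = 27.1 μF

Step 1 — Angular frequency: ω = 2π·f = 2π·1.31e+04 = 8.231e+04 rad/s.
Step 2 — Component impedances:
  R1: Z = R = 1620 Ω
  L: Z = jωL = j·8.231e+04·0.00051 = 0 + j41.98 Ω
  C: Z = 1/(jωC) = -j/(ω·C) = 0 - j0.4483 Ω
Step 3 — Parallel branch: L || C = 1/(1/L + 1/C) = 0 - j0.4532 Ω.
Step 4 — Series with R1: Z_total = R1 + (L || C) = 1620 - j0.4532 Ω = 1620∠-0.0° Ω.
Step 5 — Power factor: PF = cos(φ) = Re(Z)/|Z| = 1620/1620 = 1.
Step 6 — Type: Im(Z) = -0.4532 ⇒ leading (phase φ = -0.0°).

PF = 1 (leading, φ = -0.0°)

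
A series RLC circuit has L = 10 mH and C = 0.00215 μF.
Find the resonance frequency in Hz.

Step 1 — Resonance condition Im(Z)=0 gives ω₀ = 1/√(LC).
Step 2 — ω₀ = 1/√(0.01·2.15e-09) = 2.157e+05 rad/s.
Step 3 — f₀ = ω₀/(2π) = 3.432e+04 Hz.

f₀ = 3.432e+04 Hz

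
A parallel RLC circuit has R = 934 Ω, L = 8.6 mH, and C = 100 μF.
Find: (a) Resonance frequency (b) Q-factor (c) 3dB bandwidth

Step 1 — Resonance: ω₀ = 1/√(LC) = 1/√(0.0086·0.0001) = 1078 rad/s.
Step 2 — f₀ = ω₀/(2π) = 171.6 Hz.
Step 3 — Parallel Q: Q = R/(ω₀L) = 934/(1078·0.0086) = 100.7.
Step 4 — Bandwidth: Δω = ω₀/Q = 10.71 rad/s; BW = Δω/(2π) = 1.704 Hz.

(a) f₀ = 171.6 Hz  (b) Q = 100.7  (c) BW = 1.704 Hz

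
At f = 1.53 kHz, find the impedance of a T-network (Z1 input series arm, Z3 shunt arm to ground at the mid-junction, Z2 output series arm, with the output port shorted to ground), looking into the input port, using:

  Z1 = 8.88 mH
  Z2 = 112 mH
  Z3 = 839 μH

Step 1 — Angular frequency: ω = 2π·f = 2π·1530 = 9613 rad/s.
Step 2 — Component impedances:
  Z1: Z = jωL = j·9613·0.00888 = 0 + j85.37 Ω
  Z2: Z = jωL = j·9613·0.112 = 0 + j1077 Ω
  Z3: Z = jωL = j·9613·0.000839 = 0 + j8.066 Ω
Step 3 — With the output port shorted to ground, the output series arm Z2 runs from the junction to ground; the shunt arm Z3 also runs from the junction to ground. They appear in parallel: Z3 || Z2 = 0 + j8.006 Ω.
Step 4 — Series with input arm Z1: Z_in = Z1 + (Z3 || Z2) = 0 + j93.37 Ω = 93.37∠90.0° Ω.

Z = 0 + j93.37 Ω = 93.37∠90.0° Ω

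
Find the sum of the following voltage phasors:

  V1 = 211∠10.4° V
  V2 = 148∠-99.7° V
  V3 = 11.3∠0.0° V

Step 1 — Convert each phasor to rectangular form:
  V1 = 211·(cos(10.4°) + j·sin(10.4°)) = 207.5 + j38.09 V
  V2 = 148·(cos(-99.7°) + j·sin(-99.7°)) = -24.94 - j145.9 V
  V3 = 11.3·(cos(0.0°) + j·sin(0.0°)) = 11.3 V
Step 2 — Sum components: V_total = 193.9 - j107.8 V.
Step 3 — Convert to polar: |V_total| = 221.8 V, ∠V_total = -29.1°.

V_total = 221.8∠-29.1° V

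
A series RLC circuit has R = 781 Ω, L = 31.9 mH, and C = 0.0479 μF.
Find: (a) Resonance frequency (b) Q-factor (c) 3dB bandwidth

Step 1 — Resonance: ω₀ = 1/√(LC) = 1/√(0.0319·4.79e-08) = 2.558e+04 rad/s.
Step 2 — f₀ = ω₀/(2π) = 4072 Hz.
Step 3 — Series Q: Q = ω₀L/R = 2.558e+04·0.0319/781 = 1.045.
Step 4 — Bandwidth: Δω = ω₀/Q = 2.448e+04 rad/s; BW = Δω/(2π) = 3897 Hz.

(a) f₀ = 4072 Hz  (b) Q = 1.045  (c) BW = 3897 Hz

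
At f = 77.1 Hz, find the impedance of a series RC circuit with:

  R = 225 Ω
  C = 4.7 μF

Step 1 — Angular frequency: ω = 2π·f = 2π·77.1 = 484.4 rad/s.
Step 2 — Component impedances:
  R: Z = R = 225 Ω
  C: Z = 1/(jωC) = -j/(ω·C) = 0 - j439.2 Ω
Step 3 — Series combination: Z_total = R + C = 225 - j439.2 Ω = 493.5∠-62.9° Ω.

Z = 225 - j439.2 Ω = 493.5∠-62.9° Ω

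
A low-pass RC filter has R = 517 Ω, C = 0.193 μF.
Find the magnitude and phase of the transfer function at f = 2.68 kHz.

Step 1 — Angular frequency: ω = 2π·2680 = 1.684e+04 rad/s.
Step 2 — Transfer function: H(jω) = 1/(1 + jωRC).
Step 3 — Denominator: 1 + jωRC = 1 + j·1.684e+04·517·1.93e-07 = 1 + j1.68.
Step 4 — H = 0.2616 - j0.4395.
Step 5 — Magnitude: |H| = 0.5114 (-5.8 dB); phase: φ = -59.2°.

|H| = 0.5114 (-5.8 dB), φ = -59.2°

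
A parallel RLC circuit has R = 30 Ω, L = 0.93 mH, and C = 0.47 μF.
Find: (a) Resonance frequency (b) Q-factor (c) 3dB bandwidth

Step 1 — Resonance: ω₀ = 1/√(LC) = 1/√(0.00093·4.7e-07) = 4.783e+04 rad/s.
Step 2 — f₀ = ω₀/(2π) = 7613 Hz.
Step 3 — Parallel Q: Q = R/(ω₀L) = 30/(4.783e+04·0.00093) = 0.6744.
Step 4 — Bandwidth: Δω = ω₀/Q = 7.092e+04 rad/s; BW = Δω/(2π) = 1.129e+04 Hz.

(a) f₀ = 7613 Hz  (b) Q = 0.6744  (c) BW = 1.129e+04 Hz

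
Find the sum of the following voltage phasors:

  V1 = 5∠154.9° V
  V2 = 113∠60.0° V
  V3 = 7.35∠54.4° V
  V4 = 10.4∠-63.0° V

Step 1 — Convert each phasor to rectangular form:
  V1 = 5·(cos(154.9°) + j·sin(154.9°)) = -4.528 + j2.121 V
  V2 = 113·(cos(60.0°) + j·sin(60.0°)) = 56.5 + j97.86 V
  V3 = 7.35·(cos(54.4°) + j·sin(54.4°)) = 4.279 + j5.976 V
  V4 = 10.4·(cos(-63.0°) + j·sin(-63.0°)) = 4.722 - j9.266 V
Step 2 — Sum components: V_total = 60.97 + j96.69 V.
Step 3 — Convert to polar: |V_total| = 114.3 V, ∠V_total = 57.8°.

V_total = 114.3∠57.8° V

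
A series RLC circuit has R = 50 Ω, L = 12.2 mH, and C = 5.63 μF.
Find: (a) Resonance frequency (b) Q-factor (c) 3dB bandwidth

Step 1 — Resonance condition Im(Z)=0 gives ω₀ = 1/√(LC).
Step 2 — ω₀ = 1/√(0.0122·5.63e-06) = 3816 rad/s.
Step 3 — f₀ = ω₀/(2π) = 607.3 Hz.
Step 4 — Series Q: Q = ω₀L/R = 3816·0.0122/50 = 0.931.
Step 5 — 3dB bandwidth: Δω = ω₀/Q = 4098 rad/s; BW = Δω/(2π) = 652.3 Hz.

(a) f₀ = 607.3 Hz  (b) Q = 0.931  (c) BW = 652.3 Hz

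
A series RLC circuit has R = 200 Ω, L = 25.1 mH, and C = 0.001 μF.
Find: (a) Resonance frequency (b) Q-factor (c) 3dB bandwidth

Step 1 — Resonance: ω₀ = 1/√(LC) = 1/√(0.0251·1e-09) = 1.996e+05 rad/s.
Step 2 — f₀ = ω₀/(2π) = 3.177e+04 Hz.
Step 3 — Series Q: Q = ω₀L/R = 1.996e+05·0.0251/200 = 25.05.
Step 4 — Bandwidth: Δω = ω₀/Q = 7968 rad/s; BW = Δω/(2π) = 1268 Hz.

(a) f₀ = 3.177e+04 Hz  (b) Q = 25.05  (c) BW = 1268 Hz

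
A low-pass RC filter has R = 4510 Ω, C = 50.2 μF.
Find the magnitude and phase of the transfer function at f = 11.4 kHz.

Step 1 — Angular frequency: ω = 2π·1.14e+04 = 7.163e+04 rad/s.
Step 2 — Transfer function: H(jω) = 1/(1 + jωRC).
Step 3 — Denominator: 1 + jωRC = 1 + j·7.163e+04·4510·5.02e-05 = 1 + j1.622e+04.
Step 4 — H = 3.803e-09 - j6.166e-05.
Step 5 — Magnitude: |H| = 6.166e-05 (-84.2 dB); phase: φ = -90.0°.

|H| = 6.166e-05 (-84.2 dB), φ = -90.0°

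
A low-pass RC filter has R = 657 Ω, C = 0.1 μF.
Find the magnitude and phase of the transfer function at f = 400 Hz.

Step 1 — Angular frequency: ω = 2π·400 = 2513 rad/s.
Step 2 — Transfer function: H(jω) = 1/(1 + jωRC).
Step 3 — Denominator: 1 + jωRC = 1 + j·2513·657·1e-07 = 1 + j0.1651.
Step 4 — H = 0.9735 - j0.1607.
Step 5 — Magnitude: |H| = 0.9866 (-0.1 dB); phase: φ = -9.4°.

|H| = 0.9866 (-0.1 dB), φ = -9.4°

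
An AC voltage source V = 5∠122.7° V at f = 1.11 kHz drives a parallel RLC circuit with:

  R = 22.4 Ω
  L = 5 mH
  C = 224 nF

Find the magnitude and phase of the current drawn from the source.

Step 1 — Angular frequency: ω = 2π·f = 2π·1110 = 6974 rad/s.
Step 2 — Component impedances:
  R: Z = R = 22.4 Ω
  L: Z = jωL = j·6974·0.005 = 0 + j34.87 Ω
  C: Z = 1/(jωC) = -j/(ω·C) = 0 - j640.1 Ω
Step 3 — Parallel combination: 1/Z_total = 1/R + 1/L + 1/C; Z_total = 16.36 + j9.939 Ω = 19.15∠31.3° Ω.
Step 4 — Source phasor: V = 5∠122.7° V = -2.701 + j4.208 V.
Step 5 — Ohm's law: I = V / Z_total = (-2.701 + j4.208) / (16.36 + j9.939) = -0.006504 + j0.2611 A.
Step 6 — Convert to polar: |I| = 0.2612 A, ∠I = 91.4°.

I = 0.2612∠91.4° A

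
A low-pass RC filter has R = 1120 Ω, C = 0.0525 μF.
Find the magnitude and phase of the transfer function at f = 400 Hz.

Step 1 — Angular frequency: ω = 2π·400 = 2513 rad/s.
Step 2 — Transfer function: H(jω) = 1/(1 + jωRC).
Step 3 — Denominator: 1 + jωRC = 1 + j·2513·1120·5.25e-08 = 1 + j0.1478.
Step 4 — H = 0.9786 - j0.1446.
Step 5 — Magnitude: |H| = 0.9893 (-0.1 dB); phase: φ = -8.4°.

|H| = 0.9893 (-0.1 dB), φ = -8.4°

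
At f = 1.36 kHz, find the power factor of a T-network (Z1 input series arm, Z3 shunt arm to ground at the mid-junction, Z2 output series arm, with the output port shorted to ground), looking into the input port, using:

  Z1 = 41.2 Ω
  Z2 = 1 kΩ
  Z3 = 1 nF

Step 1 — Angular frequency: ω = 2π·f = 2π·1360 = 8545 rad/s.
Step 2 — Component impedances:
  Z1: Z = R = 41.2 Ω
  Z2: Z = R = 1000 Ω
  Z3: Z = 1/(jωC) = -j/(ω·C) = 0 - j1.17e+05 Ω
Step 3 — With the output port shorted to ground, the output series arm Z2 runs from the junction to ground; the shunt arm Z3 also runs from the junction to ground. They appear in parallel: Z3 || Z2 = 999.9 - j8.545 Ω.
Step 4 — Series with input arm Z1: Z_in = Z1 + (Z3 || Z2) = 1041 - j8.545 Ω = 1041∠-0.5° Ω.
Step 5 — Power factor: PF = cos(φ) = Re(Z)/|Z| = 1041/1041 = 1.
Step 6 — Type: Im(Z) = -8.545 ⇒ leading (phase φ = -0.5°).

PF = 1 (leading, φ = -0.5°)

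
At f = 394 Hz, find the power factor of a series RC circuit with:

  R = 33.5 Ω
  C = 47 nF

Step 1 — Angular frequency: ω = 2π·f = 2π·394 = 2476 rad/s.
Step 2 — Component impedances:
  R: Z = R = 33.5 Ω
  C: Z = 1/(jωC) = -j/(ω·C) = 0 - j8595 Ω
Step 3 — Series combination: Z_total = R + C = 33.5 - j8595 Ω = 8595∠-89.8° Ω.
Step 4 — Power factor: PF = cos(φ) = Re(Z)/|Z| = 33.5/8595 = 0.003898.
Step 5 — Type: Im(Z) = -8595 ⇒ leading (phase φ = -89.8°).

PF = 0.003898 (leading, φ = -89.8°)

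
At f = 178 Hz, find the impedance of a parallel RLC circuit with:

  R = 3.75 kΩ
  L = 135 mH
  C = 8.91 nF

Step 1 — Angular frequency: ω = 2π·f = 2π·178 = 1118 rad/s.
Step 2 — Component impedances:
  R: Z = R = 3750 Ω
  L: Z = jωL = j·1118·0.135 = 0 + j151 Ω
  C: Z = 1/(jωC) = -j/(ω·C) = 0 - j1.004e+05 Ω
Step 3 — Parallel combination: 1/Z_total = 1/R + 1/L + 1/C; Z_total = 6.087 + j151 Ω = 151.1∠87.7° Ω.

Z = 6.087 + j151 Ω = 151.1∠87.7° Ω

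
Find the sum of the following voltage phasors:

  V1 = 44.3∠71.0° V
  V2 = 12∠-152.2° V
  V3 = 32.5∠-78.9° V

Step 1 — Convert each phasor to rectangular form:
  V1 = 44.3·(cos(71.0°) + j·sin(71.0°)) = 14.42 + j41.89 V
  V2 = 12·(cos(-152.2°) + j·sin(-152.2°)) = -10.61 - j5.597 V
  V3 = 32.5·(cos(-78.9°) + j·sin(-78.9°)) = 6.257 - j31.89 V
Step 2 — Sum components: V_total = 10.06 + j4.398 V.
Step 3 — Convert to polar: |V_total| = 10.98 V, ∠V_total = 23.6°.

V_total = 10.98∠23.6° V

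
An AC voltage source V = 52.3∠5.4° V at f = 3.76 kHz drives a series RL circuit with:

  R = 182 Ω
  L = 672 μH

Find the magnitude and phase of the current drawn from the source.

Step 1 — Angular frequency: ω = 2π·f = 2π·3760 = 2.362e+04 rad/s.
Step 2 — Component impedances:
  R: Z = R = 182 Ω
  L: Z = jωL = j·2.362e+04·0.000672 = 0 + j15.88 Ω
Step 3 — Series combination: Z_total = R + L = 182 + j15.88 Ω = 182.7∠5.0° Ω.
Step 4 — Source phasor: V = 52.3∠5.4° V = 52.07 + j4.922 V.
Step 5 — Ohm's law: I = V / Z_total = (52.07 + j4.922) / (182 + j15.88) = 0.2863 + j0.002072 A.
Step 6 — Convert to polar: |I| = 0.2863 A, ∠I = 0.4°.

I = 0.2863∠0.4° A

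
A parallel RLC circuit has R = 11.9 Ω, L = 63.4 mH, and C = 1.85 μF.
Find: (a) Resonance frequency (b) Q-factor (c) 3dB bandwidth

Step 1 — Resonance: ω₀ = 1/√(LC) = 1/√(0.0634·1.85e-06) = 2920 rad/s.
Step 2 — f₀ = ω₀/(2π) = 464.7 Hz.
Step 3 — Parallel Q: Q = R/(ω₀L) = 11.9/(2920·0.0634) = 0.06428.
Step 4 — Bandwidth: Δω = ω₀/Q = 4.542e+04 rad/s; BW = Δω/(2π) = 7229 Hz.

(a) f₀ = 464.7 Hz  (b) Q = 0.06428  (c) BW = 7229 Hz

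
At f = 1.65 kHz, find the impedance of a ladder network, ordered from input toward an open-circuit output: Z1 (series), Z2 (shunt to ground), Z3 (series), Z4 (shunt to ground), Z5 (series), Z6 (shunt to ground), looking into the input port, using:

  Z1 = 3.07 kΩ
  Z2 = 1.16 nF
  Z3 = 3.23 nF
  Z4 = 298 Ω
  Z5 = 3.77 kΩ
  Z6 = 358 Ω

Step 1 — Angular frequency: ω = 2π·f = 2π·1650 = 1.037e+04 rad/s.
Step 2 — Component impedances:
  Z1: Z = R = 3070 Ω
  Z2: Z = 1/(jωC) = -j/(ω·C) = 0 - j8.315e+04 Ω
  Z3: Z = 1/(jωC) = -j/(ω·C) = 0 - j2.986e+04 Ω
  Z4: Z = R = 298 Ω
  Z5: Z = R = 3770 Ω
  Z6: Z = R = 358 Ω
Step 3 — Ladder network (open output): work backward from the far end, alternating series and parallel combinations. Z_in = 3220 - j2.197e+04 Ω = 2.221e+04∠-81.7° Ω.

Z = 3220 - j2.197e+04 Ω = 2.221e+04∠-81.7° Ω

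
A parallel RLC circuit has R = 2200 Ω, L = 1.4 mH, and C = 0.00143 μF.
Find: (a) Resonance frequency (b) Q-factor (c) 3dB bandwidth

Step 1 — Resonance: ω₀ = 1/√(LC) = 1/√(0.0014·1.43e-09) = 7.068e+05 rad/s.
Step 2 — f₀ = ω₀/(2π) = 1.125e+05 Hz.
Step 3 — Parallel Q: Q = R/(ω₀L) = 2200/(7.068e+05·0.0014) = 2.223.
Step 4 — Bandwidth: Δω = ω₀/Q = 3.179e+05 rad/s; BW = Δω/(2π) = 5.059e+04 Hz.

(a) f₀ = 1.125e+05 Hz  (b) Q = 2.223  (c) BW = 5.059e+04 Hz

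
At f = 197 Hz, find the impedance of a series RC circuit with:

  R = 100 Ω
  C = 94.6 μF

Step 1 — Angular frequency: ω = 2π·f = 2π·197 = 1238 rad/s.
Step 2 — Component impedances:
  R: Z = R = 100 Ω
  C: Z = 1/(jωC) = -j/(ω·C) = 0 - j8.54 Ω
Step 3 — Series combination: Z_total = R + C = 100 - j8.54 Ω = 100.4∠-4.9° Ω.

Z = 100 - j8.54 Ω = 100.4∠-4.9° Ω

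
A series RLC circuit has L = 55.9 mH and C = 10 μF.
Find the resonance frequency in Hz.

Step 1 — Resonance condition Im(Z)=0 gives ω₀ = 1/√(LC).
Step 2 — ω₀ = 1/√(0.0559·1e-05) = 1338 rad/s.
Step 3 — f₀ = ω₀/(2π) = 212.9 Hz.

f₀ = 212.9 Hz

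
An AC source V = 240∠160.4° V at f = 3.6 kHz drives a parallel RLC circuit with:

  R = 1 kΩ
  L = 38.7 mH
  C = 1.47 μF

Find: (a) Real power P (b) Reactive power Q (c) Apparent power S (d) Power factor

Step 1 — Angular frequency: ω = 2π·f = 2π·3600 = 2.262e+04 rad/s.
Step 2 — Component impedances:
  R: Z = R = 1000 Ω
  L: Z = jωL = j·2.262e+04·0.0387 = 0 + j875.4 Ω
  C: Z = 1/(jωC) = -j/(ω·C) = 0 - j30.07 Ω
Step 3 — Parallel combination: 1/Z_total = 1/R + 1/L + 1/C; Z_total = 0.969 - j31.11 Ω = 31.13∠-88.2° Ω.
Step 4 — Source phasor: V = 240∠160.4° V = -226.1 + j80.51 V.
Step 5 — Current: I = V / Z = -2.811 - j7.179 A = 7.71∠-111.4° A.
Step 6 — Complex power: S = V·I* = 57.6 - j1849 VA.
Step 7 — Real power: P = Re(S) = 57.6 W.
Step 8 — Reactive power: Q = Im(S) = -1849 VAR.
Step 9 — Apparent power: |S| = 1850 VA.
Step 10 — Power factor: PF = P/|S| = 0.03113 (leading).

(a) P = 57.6 W  (b) Q = -1849 VAR  (c) S = 1850 VA  (d) PF = 0.03113 (leading)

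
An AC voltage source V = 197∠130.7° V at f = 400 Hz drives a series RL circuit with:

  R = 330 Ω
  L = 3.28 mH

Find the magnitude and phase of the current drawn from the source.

Step 1 — Angular frequency: ω = 2π·f = 2π·400 = 2513 rad/s.
Step 2 — Component impedances:
  R: Z = R = 330 Ω
  L: Z = jωL = j·2513·0.00328 = 0 + j8.244 Ω
Step 3 — Series combination: Z_total = R + L = 330 + j8.244 Ω = 330.1∠1.4° Ω.
Step 4 — Source phasor: V = 197∠130.7° V = -128.5 + j149.4 V.
Step 5 — Ohm's law: I = V / Z_total = (-128.5 + j149.4) / (330 + j8.244) = -0.3777 + j0.462 A.
Step 6 — Convert to polar: |I| = 0.5968 A, ∠I = 129.3°.

I = 0.5968∠129.3° A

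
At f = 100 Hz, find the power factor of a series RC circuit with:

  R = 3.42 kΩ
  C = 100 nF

Step 1 — Angular frequency: ω = 2π·f = 2π·100 = 628.3 rad/s.
Step 2 — Component impedances:
  R: Z = R = 3420 Ω
  C: Z = 1/(jωC) = -j/(ω·C) = 0 - j1.592e+04 Ω
Step 3 — Series combination: Z_total = R + C = 3420 - j1.592e+04 Ω = 1.628e+04∠-77.9° Ω.
Step 4 — Power factor: PF = cos(φ) = Re(Z)/|Z| = 3420/1.628e+04 = 0.2101.
Step 5 — Type: Im(Z) = -1.592e+04 ⇒ leading (phase φ = -77.9°).

PF = 0.2101 (leading, φ = -77.9°)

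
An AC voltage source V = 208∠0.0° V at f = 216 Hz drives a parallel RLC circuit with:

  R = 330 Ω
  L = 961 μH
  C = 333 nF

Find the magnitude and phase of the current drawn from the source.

Step 1 — Angular frequency: ω = 2π·f = 2π·216 = 1357 rad/s.
Step 2 — Component impedances:
  R: Z = R = 330 Ω
  L: Z = jωL = j·1357·0.000961 = 0 + j1.304 Ω
  C: Z = 1/(jωC) = -j/(ω·C) = 0 - j2213 Ω
Step 3 — Parallel combination: 1/Z_total = 1/R + 1/L + 1/C; Z_total = 0.005161 + j1.305 Ω = 1.305∠89.8° Ω.
Step 4 — Source phasor: V = 208∠0.0° V = 208 V.
Step 5 — Ohm's law: I = V / Z_total = (208) / (0.005161 + j1.305) = 0.6303 - j159.4 A.
Step 6 — Convert to polar: |I| = 159.4 A, ∠I = -89.8°.

I = 159.4∠-89.8° A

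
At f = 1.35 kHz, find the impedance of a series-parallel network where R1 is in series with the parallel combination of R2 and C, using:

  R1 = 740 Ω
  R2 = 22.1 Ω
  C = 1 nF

Step 1 — Angular frequency: ω = 2π·f = 2π·1350 = 8482 rad/s.
Step 2 — Component impedances:
  R1: Z = R = 740 Ω
  R2: Z = R = 22.1 Ω
  C: Z = 1/(jωC) = -j/(ω·C) = 0 - j1.179e+05 Ω
Step 3 — Parallel branch: R2 || C = 1/(1/R2 + 1/C) = 22.1 - j0.004143 Ω.
Step 4 — Series with R1: Z_total = R1 + (R2 || C) = 762.1 - j0.004143 Ω = 762.1∠-0.0° Ω.

Z = 762.1 - j0.004143 Ω = 762.1∠-0.0° Ω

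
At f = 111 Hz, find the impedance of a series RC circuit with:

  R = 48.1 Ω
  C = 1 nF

Step 1 — Angular frequency: ω = 2π·f = 2π·111 = 697.4 rad/s.
Step 2 — Component impedances:
  R: Z = R = 48.1 Ω
  C: Z = 1/(jωC) = -j/(ω·C) = 0 - j1.434e+06 Ω
Step 3 — Series combination: Z_total = R + C = 48.1 - j1.434e+06 Ω = 1.434e+06∠-90.0° Ω.

Z = 48.1 - j1.434e+06 Ω = 1.434e+06∠-90.0° Ω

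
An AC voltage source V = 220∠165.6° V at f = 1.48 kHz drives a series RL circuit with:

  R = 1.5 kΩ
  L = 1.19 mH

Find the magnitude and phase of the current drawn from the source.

Step 1 — Angular frequency: ω = 2π·f = 2π·1480 = 9299 rad/s.
Step 2 — Component impedances:
  R: Z = R = 1500 Ω
  L: Z = jωL = j·9299·0.00119 = 0 + j11.07 Ω
Step 3 — Series combination: Z_total = R + L = 1500 + j11.07 Ω = 1500∠0.4° Ω.
Step 4 — Source phasor: V = 220∠165.6° V = -213.1 + j54.71 V.
Step 5 — Ohm's law: I = V / Z_total = (-213.1 + j54.71) / (1500 + j11.07) = -0.1418 + j0.03752 A.
Step 6 — Convert to polar: |I| = 0.1467 A, ∠I = 165.2°.

I = 0.1467∠165.2° A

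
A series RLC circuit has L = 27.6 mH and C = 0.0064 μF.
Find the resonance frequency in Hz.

Step 1 — Resonance condition Im(Z)=0 gives ω₀ = 1/√(LC).
Step 2 — ω₀ = 1/√(0.0276·6.4e-09) = 7.524e+04 rad/s.
Step 3 — f₀ = ω₀/(2π) = 1.198e+04 Hz.

f₀ = 1.198e+04 Hz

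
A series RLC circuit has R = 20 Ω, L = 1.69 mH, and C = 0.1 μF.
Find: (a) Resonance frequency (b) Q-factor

Step 1 — Resonance condition Im(Z)=0 gives ω₀ = 1/√(LC).
Step 2 — ω₀ = 1/√(0.00169·1e-07) = 7.692e+04 rad/s.
Step 3 — f₀ = ω₀/(2π) = 1.224e+04 Hz.
Step 4 — Series Q: Q = ω₀L/R = 7.692e+04·0.00169/20 = 6.5.

(a) f₀ = 1.224e+04 Hz  (b) Q = 6.5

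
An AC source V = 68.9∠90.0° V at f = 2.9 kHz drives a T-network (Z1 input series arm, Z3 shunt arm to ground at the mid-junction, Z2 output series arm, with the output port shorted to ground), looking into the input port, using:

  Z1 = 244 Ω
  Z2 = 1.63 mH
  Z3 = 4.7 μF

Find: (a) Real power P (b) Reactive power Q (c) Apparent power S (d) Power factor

Step 1 — Angular frequency: ω = 2π·f = 2π·2900 = 1.822e+04 rad/s.
Step 2 — Component impedances:
  Z1: Z = R = 244 Ω
  Z2: Z = jωL = j·1.822e+04·0.00163 = 0 + j29.7 Ω
  Z3: Z = 1/(jωC) = -j/(ω·C) = 0 - j11.68 Ω
Step 3 — With the output port shorted to ground, the output series arm Z2 runs from the junction to ground; the shunt arm Z3 also runs from the junction to ground. They appear in parallel: Z3 || Z2 = 0 - j19.24 Ω.
Step 4 — Series with input arm Z1: Z_in = Z1 + (Z3 || Z2) = 244 - j19.24 Ω = 244.8∠-4.5° Ω.
Step 5 — Source phasor: V = 68.9∠90.0° V = 0 + j68.9 V.
Step 6 — Current: I = V / Z = -0.02213 + j0.2806 A = 0.2815∠94.5° A.
Step 7 — Complex power: S = V·I* = 19.34 - j1.525 VA.
Step 8 — Real power: P = Re(S) = 19.34 W.
Step 9 — Reactive power: Q = Im(S) = -1.525 VAR.
Step 10 — Apparent power: |S| = 19.4 VA.
Step 11 — Power factor: PF = P/|S| = 0.9969 (leading).

(a) P = 19.34 W  (b) Q = -1.525 VAR  (c) S = 19.4 VA  (d) PF = 0.9969 (leading)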